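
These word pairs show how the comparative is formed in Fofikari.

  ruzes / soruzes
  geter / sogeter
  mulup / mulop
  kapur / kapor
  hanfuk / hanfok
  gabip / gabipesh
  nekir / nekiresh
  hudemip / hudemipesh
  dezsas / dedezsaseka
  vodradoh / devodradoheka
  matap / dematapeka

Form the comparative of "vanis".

geter and kapur both end in -r yet inflect differently (sogeter, kapor), so the final letter is not what conditions the rule; the last vowel is.
"vanis" has last vowel 'i'. The stems whose last vowel is 'i' (gabip → gabipesh, nekir → nekiresh, hudemip → hudemipesh) add -esh.
The other patterns: stems whose last vowel is 'e' add the prefix so-; stems whose last vowel is 'u' change the last vowel to 'o'; stems whose last vowel is 'a' or 'o' add de- … -eka around the stem.
So vanis → vanisesh.

vanisesh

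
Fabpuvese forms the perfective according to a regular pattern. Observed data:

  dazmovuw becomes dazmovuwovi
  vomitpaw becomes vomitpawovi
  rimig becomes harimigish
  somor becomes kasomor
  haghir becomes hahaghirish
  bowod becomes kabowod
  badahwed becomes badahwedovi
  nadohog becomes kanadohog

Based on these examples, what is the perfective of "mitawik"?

"mitawik" has last vowel 'i'. The stems whose last vowel is 'i' (rimig → harimigish, haghir → hahaghirish) add ha- … -ish around the stem.
The other patterns: stems whose last vowel is 'o' add the prefix ka-; stems whose last vowel is 'a', 'e' or 'u' add -ovi.
So mitawik → hamitawikish.

hamitawikish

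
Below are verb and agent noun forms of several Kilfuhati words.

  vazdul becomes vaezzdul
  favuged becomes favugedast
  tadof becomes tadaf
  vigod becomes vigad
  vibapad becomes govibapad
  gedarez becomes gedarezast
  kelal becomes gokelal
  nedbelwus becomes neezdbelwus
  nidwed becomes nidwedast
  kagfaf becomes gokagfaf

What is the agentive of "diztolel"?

"diztolel" has last vowel 'e'. The stems whose last vowel is 'e' (nidwed → nidwedast, favuged → favugedast, gedarez → gedarezast) add -ast.
The other patterns: stems whose last vowel is 'u' insert -ez- after the first vowel; stems whose last vowel is 'a' add the prefix go-; stems whose last vowel is 'o' change the last vowel to 'a'.
So diztolel → diztolelast.

diztolelast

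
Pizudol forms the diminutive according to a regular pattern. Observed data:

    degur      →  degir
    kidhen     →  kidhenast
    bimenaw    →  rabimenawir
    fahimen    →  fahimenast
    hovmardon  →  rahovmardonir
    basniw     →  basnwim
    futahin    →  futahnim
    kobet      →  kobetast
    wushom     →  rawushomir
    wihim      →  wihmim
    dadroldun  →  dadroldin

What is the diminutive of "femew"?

femewast

futahin and fahimen both end in -n yet inflect differently (futahnim, fahimenast), so the final letter is not what conditions the rule; the last vowel is.
"femew" has last vowel 'e'. The stems whose last vowel is 'e' (kobet → kobetast, fahimen → fahimenast, kidhen → kidhenast) add -ast.
So femew → femewast.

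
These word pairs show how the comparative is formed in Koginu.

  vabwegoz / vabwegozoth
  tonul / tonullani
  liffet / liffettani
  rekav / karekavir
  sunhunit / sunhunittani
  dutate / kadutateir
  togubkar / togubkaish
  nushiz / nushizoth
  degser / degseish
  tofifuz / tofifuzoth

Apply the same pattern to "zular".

tofifuz and tonul both have last vowel 'u' yet inflect differently (tofifuzoth, tonullani), so the last vowel is not what conditions the rule; the final letter is.
"zular" ends in -r. The stems ending in -r (degser → degseish, togubkar → togubkaish) drop the final letter and add -ish.
The other patterns: stems ending in -z add -oth; stems ending in -l or -t double the final consonant and add -ani; stems ending in -e or -v add ka- … -ir around the stem.
So zular → zulaish.

zulaish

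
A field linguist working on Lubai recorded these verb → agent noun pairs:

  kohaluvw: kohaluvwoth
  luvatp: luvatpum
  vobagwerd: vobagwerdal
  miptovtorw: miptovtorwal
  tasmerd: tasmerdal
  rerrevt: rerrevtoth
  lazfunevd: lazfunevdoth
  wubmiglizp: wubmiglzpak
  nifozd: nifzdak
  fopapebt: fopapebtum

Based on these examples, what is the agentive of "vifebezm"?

"vifebezm" has second-to-last letter 'z'. The stems whose second-to-last letter is 'z' (wubmiglizp → wubmiglzpak, nifozd → nifzdak) delete the last vowel and add -ak.
So vifebezm → vifebzmak.

vifebzmak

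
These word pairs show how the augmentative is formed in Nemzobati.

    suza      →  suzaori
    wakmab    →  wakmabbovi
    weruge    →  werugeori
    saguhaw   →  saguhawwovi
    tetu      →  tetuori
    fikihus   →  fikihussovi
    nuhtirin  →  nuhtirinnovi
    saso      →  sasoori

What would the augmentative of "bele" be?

beleori

tetu and fikihus both have last vowel 'u' yet inflect differently (tetuori, fikihussovi), so the last vowel is not what conditions the rule; whether the stem ends in a vowel or a consonant is.
"bele" ends in a vowel. The stems ending in a vowel (weruge → werugeori, suza → suzaori, saso → sasoori) add -ori.
The other pattern: stems ending in a consonant double the final consonant and add -ovi.
So bele → beleori.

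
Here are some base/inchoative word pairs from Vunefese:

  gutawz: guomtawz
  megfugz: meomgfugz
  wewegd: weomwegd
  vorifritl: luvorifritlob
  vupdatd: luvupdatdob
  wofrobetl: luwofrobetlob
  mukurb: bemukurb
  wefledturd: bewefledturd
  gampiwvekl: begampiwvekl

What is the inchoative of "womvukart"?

wewegd and vupdatd both end in -d yet inflect differently (weomwegd, luvupdatdob), so the final letter is not what conditions the rule; the second-to-last letter is.
"womvukart" has second-to-last letter 'r'. The stems whose second-to-last letter is 'r' (mukurb → bemukurb, wefledturd → bewefledturd) add the prefix be-.
So womvukart → bewomvukart.

bewomvukart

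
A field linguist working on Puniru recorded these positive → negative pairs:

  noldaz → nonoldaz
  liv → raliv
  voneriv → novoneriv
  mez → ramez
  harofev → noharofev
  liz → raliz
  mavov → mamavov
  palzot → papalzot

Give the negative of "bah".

rabah

liv and mavov both end in -v yet inflect differently (raliv, mamavov), so the final letter is not what conditions the rule; the number of vowels is.
"bah" has 1 vowel. The stems with 1 vowel (mez → ramez, liz → raliz, liv → raliv) add the prefix ra-.
So bah → rabah.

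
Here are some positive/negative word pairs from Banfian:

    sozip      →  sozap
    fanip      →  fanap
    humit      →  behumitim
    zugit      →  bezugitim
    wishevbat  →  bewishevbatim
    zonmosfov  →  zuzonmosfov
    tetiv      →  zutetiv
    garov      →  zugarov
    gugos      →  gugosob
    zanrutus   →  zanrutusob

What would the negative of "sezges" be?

sezgesob

"sezges" ends in -s. The stems ending in -s (gugos → gugosob, zanrutus → zanrutusob) add -ob.
So sezges → sezgesob.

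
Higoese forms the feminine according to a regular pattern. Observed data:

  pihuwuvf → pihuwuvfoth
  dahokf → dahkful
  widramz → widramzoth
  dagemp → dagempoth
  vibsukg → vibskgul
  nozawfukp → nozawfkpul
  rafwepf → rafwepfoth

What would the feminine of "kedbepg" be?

kedbepgoth

"kedbepg" has second-to-last letter 'p'. The one such stem in the data (rafwepf → rafwepfoth) adds -oth, so the same rule applies.
So kedbepg → kedbepgoth.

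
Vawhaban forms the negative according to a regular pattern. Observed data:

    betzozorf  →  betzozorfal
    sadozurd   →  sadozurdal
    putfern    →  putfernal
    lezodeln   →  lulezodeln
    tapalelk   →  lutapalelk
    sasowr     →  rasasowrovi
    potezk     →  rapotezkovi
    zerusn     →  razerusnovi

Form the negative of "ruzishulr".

"ruzishulr" has second-to-last letter 'l'. The stems whose second-to-last letter is 'l' (lezodeln → lulezodeln, tapalelk → lutapalelk) add the prefix lu-.
So ruzishulr → luruzishulr.

luruzishulr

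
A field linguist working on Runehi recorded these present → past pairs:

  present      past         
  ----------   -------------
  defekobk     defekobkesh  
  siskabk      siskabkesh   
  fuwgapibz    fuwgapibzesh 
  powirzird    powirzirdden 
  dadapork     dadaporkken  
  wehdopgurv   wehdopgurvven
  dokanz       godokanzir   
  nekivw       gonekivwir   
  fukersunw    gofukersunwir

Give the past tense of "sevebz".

"sevebz" has second-to-last letter 'b'. The stems whose second-to-last letter is 'b' (defekobk → defekobkesh, siskabk → siskabkesh, fuwgapibz → fuwgapibzesh) add -esh.
So sevebz → sevebzesh.

sevebzesh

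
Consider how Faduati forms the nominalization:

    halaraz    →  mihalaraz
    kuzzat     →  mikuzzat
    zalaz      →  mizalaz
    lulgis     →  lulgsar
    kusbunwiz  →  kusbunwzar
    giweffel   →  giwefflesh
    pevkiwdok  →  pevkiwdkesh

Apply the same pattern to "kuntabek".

halaraz and kusbunwiz both end in -z yet inflect differently (mihalaraz, kusbunwzar), so the final letter is not what conditions the rule; the last vowel is.
"kuntabek" has last vowel 'e'. The one such stem in the data (giweffel → giwefflesh) deletes the last vowel and adds -esh (as does pevkiwdok), so the same rule applies.
The other patterns: stems whose last vowel is 'a' add the prefix mi-; stems whose last vowel is 'i' delete the last vowel and add -ar.
So kuntabek → kuntabkesh.

kuntabkesh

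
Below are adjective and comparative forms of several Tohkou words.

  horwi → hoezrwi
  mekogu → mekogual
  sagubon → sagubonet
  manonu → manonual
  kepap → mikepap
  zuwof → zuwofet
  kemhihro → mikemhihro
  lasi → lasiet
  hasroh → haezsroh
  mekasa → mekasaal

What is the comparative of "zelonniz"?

horwi and lasi both end in -i yet inflect differently (hoezrwi, lasiet), so the final letter is not what conditions the rule; the first letter is.
"zelonniz" begins with z-. The one such stem in the data (zuwof → zuwofet) adds -et, so the same rule applies.
The other patterns: stems beginning with h- insert -ez- after the first vowel; stems beginning with m- add -al; stems beginning with k- add the prefix mi-.
So zelonniz → zelonnizet.

zelonnizet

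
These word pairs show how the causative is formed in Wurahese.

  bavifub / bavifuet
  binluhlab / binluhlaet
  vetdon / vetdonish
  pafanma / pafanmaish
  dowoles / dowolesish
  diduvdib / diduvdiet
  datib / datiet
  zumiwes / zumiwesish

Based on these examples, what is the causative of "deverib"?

deveriet

binluhlab and pafanma both have last vowel 'a' yet inflect differently (binluhlaet, pafanmaish), so the last vowel is not what conditions the rule; the final letter is.
"deverib" ends in -b. The stems ending in -b (datib → datiet, diduvdib → diduvdiet, bavifub → bavifuet) drop the final letter and add -et.
The other pattern: stems ending in -a, -n or -s add -ish.
So deverib → deveriet.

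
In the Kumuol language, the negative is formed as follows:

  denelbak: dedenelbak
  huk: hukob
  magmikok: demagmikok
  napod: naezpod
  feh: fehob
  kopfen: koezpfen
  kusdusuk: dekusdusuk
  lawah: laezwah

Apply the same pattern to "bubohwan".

feh and lawah both end in -h yet inflect differently (fehob, laezwah), so the final letter is not what conditions the rule; the number of vowels is.
"bubohwan" has 3 vowels. The stems with 3 vowels (magmikok → demagmikok, denelbak → dedenelbak, kusdusuk → dekusdusuk) add the prefix de-.
The other patterns: stems with 1 vowel add -ob; stems with 2 vowels insert -ez- after the first vowel.
So bubohwan → debubohwan.

debubohwan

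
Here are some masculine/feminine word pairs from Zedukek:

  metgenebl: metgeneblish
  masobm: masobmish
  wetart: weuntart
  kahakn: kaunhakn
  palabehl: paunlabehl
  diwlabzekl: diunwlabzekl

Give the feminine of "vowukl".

metgenebl and palabehl both end in -l yet inflect differently (metgeneblish, paunlabehl), so the final letter is not what conditions the rule; the second-to-last letter is.
"vowukl" has second-to-last letter 'k'. The stems whose second-to-last letter is 'k' (kahakn → kaunhakn, diwlabzekl → diunwlabzekl) insert -un- after the first vowel.
So vowukl → vounwukl.

vounwukl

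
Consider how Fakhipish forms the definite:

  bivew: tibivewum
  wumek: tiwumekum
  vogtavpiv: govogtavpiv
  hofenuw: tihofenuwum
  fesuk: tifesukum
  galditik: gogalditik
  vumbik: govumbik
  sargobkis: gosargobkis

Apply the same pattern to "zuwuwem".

"zuwuwem" has last vowel 'e'. The stems whose last vowel is 'e' (wumek → tiwumekum, bivew → tibivewum) add ti- … -um around the stem.
The other pattern: stems whose last vowel is 'i' add the prefix go-.
So zuwuwem → tizuwuwemum.

tizuwuwemum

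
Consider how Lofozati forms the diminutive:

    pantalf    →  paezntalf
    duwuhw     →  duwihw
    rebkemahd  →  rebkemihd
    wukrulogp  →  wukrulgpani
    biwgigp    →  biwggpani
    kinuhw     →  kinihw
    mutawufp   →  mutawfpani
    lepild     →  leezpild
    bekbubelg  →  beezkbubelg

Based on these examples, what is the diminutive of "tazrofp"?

tazrfpani

rebkemahd and lepild both end in -d yet inflect differently (rebkemihd, leezpild), so the final letter is not what conditions the rule; the second-to-last letter is.
"tazrofp" has second-to-last letter 'f'. The one such stem in the data (mutawufp → mutawfpani) deletes the last vowel and adds -ani (as do wukrulogp, biwgigp), so the same rule applies.
So tazrofp → tazrfpani.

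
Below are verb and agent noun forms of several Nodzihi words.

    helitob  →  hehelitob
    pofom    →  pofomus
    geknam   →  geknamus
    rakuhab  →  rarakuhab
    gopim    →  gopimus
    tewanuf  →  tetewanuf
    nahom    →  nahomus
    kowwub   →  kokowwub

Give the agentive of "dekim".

dekimus

"dekim" ends in -m. The stems ending in -m (nahom → nahomus, pofom → pofomus, gopim → gopimus) add -us.
The other pattern: stems ending in -b or -f repeat the first consonant+vowel as a prefix.
So dekim → dekimus.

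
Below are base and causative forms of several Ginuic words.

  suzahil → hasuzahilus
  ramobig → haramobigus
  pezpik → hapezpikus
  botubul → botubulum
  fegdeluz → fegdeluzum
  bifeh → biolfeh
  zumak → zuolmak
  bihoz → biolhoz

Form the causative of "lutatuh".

"lutatuh" has last vowel 'u'. The stems whose last vowel is 'u' (botubul → botubulum, fegdeluz → fegdeluzum) add -um.
So lutatuh → lutatuhum.

lutatuhum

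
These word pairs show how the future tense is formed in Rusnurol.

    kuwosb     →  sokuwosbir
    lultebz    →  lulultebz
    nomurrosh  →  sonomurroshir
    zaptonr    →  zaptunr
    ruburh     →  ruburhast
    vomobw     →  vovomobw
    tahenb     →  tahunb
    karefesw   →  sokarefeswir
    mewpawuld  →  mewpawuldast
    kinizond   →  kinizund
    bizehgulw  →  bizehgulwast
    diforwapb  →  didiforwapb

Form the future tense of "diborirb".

"diborirb" has second-to-last letter 'r'. The one such stem in the data (ruburh → ruburhast) adds -ast, so the same rule applies.
The other patterns: stems whose second-to-last letter is 'n' change the last vowel to 'u'; stems whose second-to-last letter is 's' add so- … -ir around the stem; stems whose second-to-last letter is 'b' or 'p' repeat the first consonant+vowel as a prefix.
So diborirb → diborirbast.

diborirbast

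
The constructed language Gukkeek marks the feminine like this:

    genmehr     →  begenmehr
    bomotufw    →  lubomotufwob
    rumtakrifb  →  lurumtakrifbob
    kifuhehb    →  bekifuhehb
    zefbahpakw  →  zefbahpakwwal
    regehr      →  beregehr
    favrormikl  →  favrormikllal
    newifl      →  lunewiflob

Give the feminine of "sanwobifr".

"sanwobifr" has second-to-last letter 'f'. The stems whose second-to-last letter is 'f' (rumtakrifb → lurumtakrifbob, bomotufw → lubomotufwob, newifl → lunewiflob) add lu- … -ob around the stem.
The other patterns: stems whose second-to-last letter is 'h' add the prefix be-; stems whose second-to-last letter is 'k' double the final consonant and add -al.
So sanwobifr → lusanwobifrob.

lusanwobifrob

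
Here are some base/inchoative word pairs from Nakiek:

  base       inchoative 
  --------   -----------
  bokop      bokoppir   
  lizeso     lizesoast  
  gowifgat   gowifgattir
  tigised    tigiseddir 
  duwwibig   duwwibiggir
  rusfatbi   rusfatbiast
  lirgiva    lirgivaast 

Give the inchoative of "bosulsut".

lirgiva and gowifgat both have last vowel 'a' yet inflect differently (lirgivaast, gowifgattir), so the last vowel is not what conditions the rule; whether the stem ends in a vowel or a consonant is.
"bosulsut" ends in a consonant. The stems ending in a consonant (gowifgat → gowifgattir, tigised → tigiseddir, duwwibig → duwwibiggir) double the final consonant and add -ir.
So bosulsut → bosulsuttir.

bosulsuttir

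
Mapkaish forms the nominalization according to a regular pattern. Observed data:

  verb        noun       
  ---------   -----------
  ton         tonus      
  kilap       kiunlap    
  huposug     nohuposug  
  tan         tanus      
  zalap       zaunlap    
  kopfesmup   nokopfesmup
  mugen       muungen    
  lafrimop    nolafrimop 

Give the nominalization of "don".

donus

tan and mugen both end in -n yet inflect differently (tanus, muungen), so the final letter is not what conditions the rule; the number of vowels is.
"don" has 1 vowel. The stems with 1 vowel (tan → tanus, ton → tonus) add -us.
So don → donus.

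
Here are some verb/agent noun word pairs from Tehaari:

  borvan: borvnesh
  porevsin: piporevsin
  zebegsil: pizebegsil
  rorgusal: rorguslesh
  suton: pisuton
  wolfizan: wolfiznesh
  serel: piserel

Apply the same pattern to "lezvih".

rorgusal and zebegsil both end in -l yet inflect differently (rorguslesh, pizebegsil), so the final letter is not what conditions the rule; the last vowel is.
"lezvih" has last vowel 'i'. The stems whose last vowel is 'i' (zebegsil → pizebegsil, porevsin → piporevsin) add the prefix pi-.
The other pattern: stems whose last vowel is 'a' delete the last vowel and add -esh.
So lezvih → pilezvih.

pilezvih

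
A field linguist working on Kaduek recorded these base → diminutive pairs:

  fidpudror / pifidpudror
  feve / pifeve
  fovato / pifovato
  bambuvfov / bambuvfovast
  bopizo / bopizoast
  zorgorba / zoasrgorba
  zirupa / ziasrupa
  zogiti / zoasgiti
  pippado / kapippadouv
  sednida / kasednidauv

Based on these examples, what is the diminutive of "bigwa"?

"bigwa" begins with b-. The stems beginning with b- (bambuvfov → bambuvfovast, bopizo → bopizoast) add -ast.
So bigwa → bigwaast.

bigwaast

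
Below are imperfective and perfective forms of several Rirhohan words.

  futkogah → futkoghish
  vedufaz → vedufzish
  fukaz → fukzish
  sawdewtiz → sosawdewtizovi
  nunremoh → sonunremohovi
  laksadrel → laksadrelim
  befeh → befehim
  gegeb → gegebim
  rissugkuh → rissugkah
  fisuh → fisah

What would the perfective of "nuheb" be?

vedufaz and sawdewtiz both end in -z yet inflect differently (vedufzish, sosawdewtizovi), so the final letter is not what conditions the rule; the last vowel is.
"nuheb" has last vowel 'e'. The stems whose last vowel is 'e' (laksadrel → laksadrelim, befeh → befehim, gegeb → gegebim) add -im.
So nuheb → nuhebim.

nuhebim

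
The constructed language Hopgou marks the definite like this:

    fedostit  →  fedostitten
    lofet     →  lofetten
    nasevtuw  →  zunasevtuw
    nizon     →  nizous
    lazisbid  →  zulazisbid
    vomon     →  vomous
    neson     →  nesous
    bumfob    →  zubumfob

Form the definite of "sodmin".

sodmius

vomon and bumfob both have last vowel 'o' yet inflect differently (vomous, zubumfob), so the last vowel is not what conditions the rule; the final letter is.
"sodmin" ends in -n. The stems ending in -n (vomon → vomous, nizon → nizous, neson → nesous) drop the final letter and add -us.
The other patterns: stems ending in -t double the final consonant and add -en; stems ending in -b, -d or -w add the prefix zu-.
So sodmin → sodmius.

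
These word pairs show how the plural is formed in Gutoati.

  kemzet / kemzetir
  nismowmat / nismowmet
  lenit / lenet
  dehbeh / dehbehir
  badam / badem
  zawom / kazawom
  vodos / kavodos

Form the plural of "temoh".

katemoh

"temoh" has last vowel 'o'. The stems whose last vowel is 'o' (vodos → kavodos, zawom → kazawom) add the prefix ka-.
So temoh → katemoh.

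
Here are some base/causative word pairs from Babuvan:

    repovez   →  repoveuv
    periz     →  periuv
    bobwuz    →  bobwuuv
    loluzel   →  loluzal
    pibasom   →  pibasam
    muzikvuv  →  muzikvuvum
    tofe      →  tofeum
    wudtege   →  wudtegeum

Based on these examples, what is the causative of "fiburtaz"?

repovez and loluzel both have last vowel 'e' yet inflect differently (repoveuv, loluzal), so the last vowel is not what conditions the rule; the final letter is.
"fiburtaz" ends in -z. The stems ending in -z (repovez → repoveuv, periz → periuv, bobwuz → bobwuuv) drop the final letter and add -uv.
The other patterns: stems ending in -l or -m change the last vowel to 'a'; stems ending in -e or -v add -um.
So fiburtaz → fiburtauv.

fiburtauv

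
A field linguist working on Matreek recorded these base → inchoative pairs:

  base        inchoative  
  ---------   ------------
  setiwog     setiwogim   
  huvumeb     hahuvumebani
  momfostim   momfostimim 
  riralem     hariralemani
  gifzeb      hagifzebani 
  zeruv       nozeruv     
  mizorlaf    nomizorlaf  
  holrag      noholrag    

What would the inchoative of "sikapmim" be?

momfostim and riralem both end in -m yet inflect differently (momfostimim, hariralemani), so the final letter is not what conditions the rule; the last vowel is.
"sikapmim" has last vowel 'i'. The one such stem in the data (momfostim → momfostimim) adds -im, so the same rule applies.
The other patterns: stems whose last vowel is 'e' add ha- … -ani around the stem; stems whose last vowel is 'a' or 'u' add the prefix no-.
So sikapmim → sikapmimim.

sikapmimim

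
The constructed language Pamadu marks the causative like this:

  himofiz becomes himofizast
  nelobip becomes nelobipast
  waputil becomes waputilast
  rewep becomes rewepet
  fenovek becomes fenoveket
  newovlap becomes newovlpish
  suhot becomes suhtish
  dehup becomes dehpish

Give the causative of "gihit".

gihitast

nelobip and rewep both end in -p yet inflect differently (nelobipast, rewepet), so the final letter is not what conditions the rule; the last vowel is.
"gihit" has last vowel 'i'. The stems whose last vowel is 'i' (himofiz → himofizast, nelobip → nelobipast, waputil → waputilast) add -ast.
So gihit → gihitast.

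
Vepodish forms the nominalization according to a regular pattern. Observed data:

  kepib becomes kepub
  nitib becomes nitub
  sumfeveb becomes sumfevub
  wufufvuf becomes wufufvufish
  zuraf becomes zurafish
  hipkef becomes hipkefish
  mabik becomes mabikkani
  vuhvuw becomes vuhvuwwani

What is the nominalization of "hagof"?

hagofish

"hagof" ends in -f. The stems ending in -f (wufufvuf → wufufvufish, zuraf → zurafish, hipkef → hipkefish) add -ish.
So hagof → hagofish.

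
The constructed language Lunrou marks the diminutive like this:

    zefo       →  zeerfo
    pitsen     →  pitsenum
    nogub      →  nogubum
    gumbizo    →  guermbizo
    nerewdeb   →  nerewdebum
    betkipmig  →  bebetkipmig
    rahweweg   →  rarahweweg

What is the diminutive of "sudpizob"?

rahweweg and nerewdeb both have last vowel 'e' yet inflect differently (rarahweweg, nerewdebum), so the last vowel is not what conditions the rule; the final letter is.
"sudpizob" ends in -b. The stems ending in -b (nogub → nogubum, nerewdeb → nerewdebum) add -um.
The other patterns: stems ending in -o insert -er- after the first vowel; stems ending in -g repeat the first consonant+vowel as a prefix.
So sudpizob → sudpizobum.

sudpizobum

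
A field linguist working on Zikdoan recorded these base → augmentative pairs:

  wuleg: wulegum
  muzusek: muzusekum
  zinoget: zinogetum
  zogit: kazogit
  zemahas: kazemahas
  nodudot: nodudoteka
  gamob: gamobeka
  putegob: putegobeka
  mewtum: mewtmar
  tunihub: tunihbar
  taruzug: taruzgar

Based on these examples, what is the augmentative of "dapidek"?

dapidekum

"dapidek" has last vowel 'e'. The stems whose last vowel is 'e' (wuleg → wulegum, muzusek → muzusekum, zinoget → zinogetum) add -um.
The other patterns: stems whose last vowel is 'a' or 'i' add the prefix ka-; stems whose last vowel is 'o' add -eka; stems whose last vowel is 'u' delete the last vowel and add -ar.
So dapidek → dapidekum.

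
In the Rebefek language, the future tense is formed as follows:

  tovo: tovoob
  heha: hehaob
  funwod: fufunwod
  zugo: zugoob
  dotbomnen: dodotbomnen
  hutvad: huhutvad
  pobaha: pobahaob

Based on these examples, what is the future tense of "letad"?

leletad

tovo and funwod both have last vowel 'o' yet inflect differently (tovoob, fufunwod), so the last vowel is not what conditions the rule; whether the stem ends in a vowel or a consonant is.
"letad" ends in a consonant. The stems ending in a consonant (funwod → fufunwod, hutvad → huhutvad, dotbomnen → dodotbomnen) repeat the first consonant+vowel as a prefix.
The other pattern: stems ending in a vowel add -ob.
So letad → leletad.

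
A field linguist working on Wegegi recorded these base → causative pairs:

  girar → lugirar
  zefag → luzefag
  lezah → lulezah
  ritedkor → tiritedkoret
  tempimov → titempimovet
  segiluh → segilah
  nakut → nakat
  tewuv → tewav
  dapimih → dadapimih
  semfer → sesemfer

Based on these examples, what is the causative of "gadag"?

girar and ritedkor both end in -r yet inflect differently (lugirar, tiritedkoret), so the final letter is not what conditions the rule; the last vowel is.
"gadag" has last vowel 'a'. The stems whose last vowel is 'a' (girar → lugirar, zefag → luzefag, lezah → lulezah) add the prefix lu-.
So gadag → lugadag.

lugadag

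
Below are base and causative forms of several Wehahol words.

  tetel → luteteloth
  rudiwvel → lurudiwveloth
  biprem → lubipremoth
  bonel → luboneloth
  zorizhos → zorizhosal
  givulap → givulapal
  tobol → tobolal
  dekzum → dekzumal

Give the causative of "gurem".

luguremoth

"gurem" has last vowel 'e'. The stems whose last vowel is 'e' (tetel → luteteloth, rudiwvel → lurudiwveloth, biprem → lubipremoth) add lu- … -oth around the stem.
The other pattern: stems whose last vowel is 'a', 'o' or 'u' add -al.
So gurem → luguremoth.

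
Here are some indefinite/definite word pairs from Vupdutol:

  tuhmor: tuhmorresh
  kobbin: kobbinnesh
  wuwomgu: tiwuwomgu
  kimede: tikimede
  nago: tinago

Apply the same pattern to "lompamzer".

tuhmor and nago both have last vowel 'o' yet inflect differently (tuhmorresh, tinago), so the last vowel is not what conditions the rule; whether the stem ends in a vowel or a consonant is.
"lompamzer" ends in a consonant. The stems ending in a consonant (tuhmor → tuhmorresh, kobbin → kobbinnesh) double the final consonant and add -esh.
The other pattern: stems ending in a vowel add the prefix ti-.
So lompamzer → lompamzerresh.

lompamzerresh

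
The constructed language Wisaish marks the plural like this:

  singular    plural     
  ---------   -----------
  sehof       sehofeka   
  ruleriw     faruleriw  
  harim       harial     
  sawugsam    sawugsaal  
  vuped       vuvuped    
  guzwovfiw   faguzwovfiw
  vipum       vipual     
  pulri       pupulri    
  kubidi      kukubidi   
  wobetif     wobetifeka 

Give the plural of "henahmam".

henahmaal

harim and guzwovfiw both have last vowel 'i' yet inflect differently (harial, faguzwovfiw), so the last vowel is not what conditions the rule; the final letter is.
"henahmam" ends in -m. The stems ending in -m (harim → harial, sawugsam → sawugsaal, vipum → vipual) drop the final letter and add -al.
So henahmam → henahmaal.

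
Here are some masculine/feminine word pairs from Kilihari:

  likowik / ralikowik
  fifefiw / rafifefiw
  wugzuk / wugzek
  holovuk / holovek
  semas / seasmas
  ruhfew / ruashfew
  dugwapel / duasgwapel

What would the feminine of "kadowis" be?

rakadowis

likowik and wugzuk both end in -k yet inflect differently (ralikowik, wugzek), so the final letter is not what conditions the rule; the last vowel is.
"kadowis" has last vowel 'i'. The stems whose last vowel is 'i' (likowik → ralikowik, fifefiw → rafifefiw) add the prefix ra-.
So kadowis → rakadowis.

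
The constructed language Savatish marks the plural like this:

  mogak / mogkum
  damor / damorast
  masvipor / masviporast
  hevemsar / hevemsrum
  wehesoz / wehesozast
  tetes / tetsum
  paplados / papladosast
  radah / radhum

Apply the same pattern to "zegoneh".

"zegoneh" has last vowel 'e'. The one such stem in the data (tetes → tetsum) deletes the last vowel and adds -um (as do mogak, radah), so the same rule applies.
The other pattern: stems whose last vowel is 'o' add -ast.
So zegoneh → zegonhum.

zegonhum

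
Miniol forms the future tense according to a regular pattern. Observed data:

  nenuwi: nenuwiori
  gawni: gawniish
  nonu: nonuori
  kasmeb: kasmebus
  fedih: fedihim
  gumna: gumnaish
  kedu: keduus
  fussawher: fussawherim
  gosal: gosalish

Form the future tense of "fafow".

fafowim

"fafow" begins with f-. The stems beginning with f- (fedih → fedihim, fussawher → fussawherim) add -im.
So fafow → fafowim.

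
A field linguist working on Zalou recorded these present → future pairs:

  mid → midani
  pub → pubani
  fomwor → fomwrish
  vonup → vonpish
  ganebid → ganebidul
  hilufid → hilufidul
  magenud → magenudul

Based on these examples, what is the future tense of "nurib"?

"nurib" has 2 vowels. The stems with 2 vowels (fomwor → fomwrish, vonup → vonpish) delete the last vowel and add -ish.
The other patterns: stems with 1 vowel add -ani; stems with 3 vowels add -ul.
So nurib → nurbish.

nurbish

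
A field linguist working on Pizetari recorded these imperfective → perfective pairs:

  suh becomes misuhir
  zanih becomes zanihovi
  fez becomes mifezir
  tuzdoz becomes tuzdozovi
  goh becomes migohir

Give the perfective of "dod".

midodir

zanih and goh both end in -h yet inflect differently (zanihovi, migohir), so the final letter is not what conditions the rule; the number of vowels is.
"dod" has 1 vowel. The stems with 1 vowel (goh → migohir, suh → misuhir, fez → mifezir) add mi- … -ir around the stem.
So dod → midodir.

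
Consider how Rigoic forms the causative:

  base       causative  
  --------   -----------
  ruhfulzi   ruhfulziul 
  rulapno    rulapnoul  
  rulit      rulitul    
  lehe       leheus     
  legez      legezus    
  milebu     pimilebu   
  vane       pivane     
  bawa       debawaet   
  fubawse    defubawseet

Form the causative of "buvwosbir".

lehe and vane both end in -e yet inflect differently (leheus, pivane), so the final letter is not what conditions the rule; the first letter is.
"buvwosbir" begins with b-. The one such stem in the data (bawa → debawaet) adds de- … -et around the stem, so the same rule applies.
So buvwosbir → debuvwosbiret.

debuvwosbiret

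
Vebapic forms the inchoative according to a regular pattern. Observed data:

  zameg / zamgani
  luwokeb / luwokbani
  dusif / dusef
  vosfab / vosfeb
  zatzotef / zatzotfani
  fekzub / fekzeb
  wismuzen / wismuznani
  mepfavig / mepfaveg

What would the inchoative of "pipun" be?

"pipun" has last vowel 'u'. The one such stem in the data (fekzub → fekzeb) changes the last vowel to 'e' (as do mepfavig, dusif), so the same rule applies.
The other pattern: stems whose last vowel is 'e' delete the last vowel and add -ani.
So pipun → pipen.

pipen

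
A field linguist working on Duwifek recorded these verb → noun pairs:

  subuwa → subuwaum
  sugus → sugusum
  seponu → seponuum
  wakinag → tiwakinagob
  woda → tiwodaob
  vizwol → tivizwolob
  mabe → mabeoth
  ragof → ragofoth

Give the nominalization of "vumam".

"vumam" begins with v-. The one such stem in the data (vizwol → tivizwolob) adds ti- … -ob around the stem, so the same rule applies.
So vumam → tivumamob.

tivumamob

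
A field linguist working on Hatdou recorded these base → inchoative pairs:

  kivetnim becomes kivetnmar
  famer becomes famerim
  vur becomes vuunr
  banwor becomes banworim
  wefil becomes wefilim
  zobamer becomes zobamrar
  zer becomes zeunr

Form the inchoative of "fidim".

zer and banwor both end in -r yet inflect differently (zeunr, banworim), so the final letter is not what conditions the rule; the number of vowels is.
"fidim" has 2 vowels. The stems with 2 vowels (banwor → banworim, wefil → wefilim, famer → famerim) add -im.
The other patterns: stems with 1 vowel insert -un- after the first vowel; stems with 3 vowels delete the last vowel and add -ar.
So fidim → fidimim.

fidimim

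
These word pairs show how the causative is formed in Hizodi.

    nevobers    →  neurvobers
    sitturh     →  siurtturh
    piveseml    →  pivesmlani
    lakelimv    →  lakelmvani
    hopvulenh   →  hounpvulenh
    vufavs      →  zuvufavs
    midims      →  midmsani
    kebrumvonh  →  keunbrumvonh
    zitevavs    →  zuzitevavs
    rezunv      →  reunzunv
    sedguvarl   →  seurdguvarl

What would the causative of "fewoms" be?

lakelimv and rezunv both end in -v yet inflect differently (lakelmvani, reunzunv), so the final letter is not what conditions the rule; the second-to-last letter is.
"fewoms" has second-to-last letter 'm'. The stems whose second-to-last letter is 'm' (piveseml → pivesmlani, lakelimv → lakelmvani, midims → midmsani) delete the last vowel and add -ani.
The other patterns: stems whose second-to-last letter is 'n' insert -un- after the first vowel; stems whose second-to-last letter is 'r' insert -ur- after the first vowel; stems whose second-to-last letter is 'v' add the prefix zu-.
So fewoms → fewmsani.

fewmsani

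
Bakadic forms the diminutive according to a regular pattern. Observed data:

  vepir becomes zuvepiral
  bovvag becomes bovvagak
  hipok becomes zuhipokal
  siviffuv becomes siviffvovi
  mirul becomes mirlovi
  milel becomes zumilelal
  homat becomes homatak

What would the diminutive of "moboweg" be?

zumobowegal

mirul and milel both end in -l yet inflect differently (mirlovi, zumilelal), so the final letter is not what conditions the rule; the last vowel is.
"moboweg" has last vowel 'e'. The one such stem in the data (milel → zumilelal) adds zu- … -al around the stem, so the same rule applies.
So moboweg → zumobowegal.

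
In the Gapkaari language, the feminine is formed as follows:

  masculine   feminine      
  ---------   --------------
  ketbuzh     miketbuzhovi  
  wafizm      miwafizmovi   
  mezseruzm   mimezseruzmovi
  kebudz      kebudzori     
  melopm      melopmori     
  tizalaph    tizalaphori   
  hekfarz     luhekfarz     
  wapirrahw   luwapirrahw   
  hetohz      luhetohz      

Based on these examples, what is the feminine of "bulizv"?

wafizm and melopm both end in -m yet inflect differently (miwafizmovi, melopmori), so the final letter is not what conditions the rule; the second-to-last letter is.
"bulizv" has second-to-last letter 'z'. The stems whose second-to-last letter is 'z' (ketbuzh → miketbuzhovi, wafizm → miwafizmovi, mezseruzm → mimezseruzmovi) add mi- … -ovi around the stem.
The other patterns: stems whose second-to-last letter is 'd' or 'p' add -ori; stems whose second-to-last letter is 'h' or 'r' add the prefix lu-.
So bulizv → mibulizvovi.

mibulizvovi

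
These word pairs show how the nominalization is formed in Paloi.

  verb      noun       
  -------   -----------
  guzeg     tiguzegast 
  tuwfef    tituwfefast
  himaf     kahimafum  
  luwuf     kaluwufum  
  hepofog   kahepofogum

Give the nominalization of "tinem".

titinemast

"tinem" has last vowel 'e'. The stems whose last vowel is 'e' (guzeg → tiguzegast, tuwfef → tituwfefast) add ti- … -ast around the stem.
The other pattern: stems whose last vowel is 'a', 'o' or 'u' add ka- … -um around the stem.
So tinem → titinemast.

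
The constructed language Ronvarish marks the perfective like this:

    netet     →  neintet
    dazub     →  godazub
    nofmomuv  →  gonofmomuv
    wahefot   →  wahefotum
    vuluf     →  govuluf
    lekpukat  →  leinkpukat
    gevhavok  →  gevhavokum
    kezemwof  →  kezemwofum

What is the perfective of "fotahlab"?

vuluf and kezemwof both end in -f yet inflect differently (govuluf, kezemwofum), so the final letter is not what conditions the rule; the last vowel is.
"fotahlab" has last vowel 'a'. The one such stem in the data (lekpukat → leinkpukat) inserts -in- after the first vowel (as does netet), so the same rule applies.
The other patterns: stems whose last vowel is 'u' add the prefix go-; stems whose last vowel is 'o' add -um.
So fotahlab → fointahlab.

fointahlab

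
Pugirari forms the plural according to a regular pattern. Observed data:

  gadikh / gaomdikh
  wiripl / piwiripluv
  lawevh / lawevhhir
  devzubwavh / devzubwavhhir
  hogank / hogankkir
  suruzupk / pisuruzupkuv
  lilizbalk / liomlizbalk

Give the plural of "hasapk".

pihasapkuv

suruzupk and hogank both end in -k yet inflect differently (pisuruzupkuv, hogankkir), so the final letter is not what conditions the rule; the second-to-last letter is.
"hasapk" has second-to-last letter 'p'. The stems whose second-to-last letter is 'p' (suruzupk → pisuruzupkuv, wiripl → piwiripluv) add pi- … -uv around the stem.
So hasapk → pihasapkuv.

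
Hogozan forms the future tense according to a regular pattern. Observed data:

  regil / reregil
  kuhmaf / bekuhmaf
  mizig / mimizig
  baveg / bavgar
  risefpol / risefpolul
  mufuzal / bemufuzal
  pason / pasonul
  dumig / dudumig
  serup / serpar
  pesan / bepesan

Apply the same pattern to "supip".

"supip" has last vowel 'i'. The stems whose last vowel is 'i' (regil → reregil, mizig → mimizig, dumig → dudumig) repeat the first consonant+vowel as a prefix.
The other patterns: stems whose last vowel is 'a' add the prefix be-; stems whose last vowel is 'o' add -ul; stems whose last vowel is 'e' or 'u' delete the last vowel and add -ar.
So supip → susupip.

susupip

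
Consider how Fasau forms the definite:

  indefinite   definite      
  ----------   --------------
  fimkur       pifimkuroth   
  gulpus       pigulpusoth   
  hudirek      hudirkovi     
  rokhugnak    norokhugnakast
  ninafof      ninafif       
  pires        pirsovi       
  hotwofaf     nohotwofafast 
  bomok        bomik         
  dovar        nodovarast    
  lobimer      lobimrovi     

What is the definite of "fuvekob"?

bomok and hudirek both end in -k yet inflect differently (bomik, hudirkovi), so the final letter is not what conditions the rule; the last vowel is.
"fuvekob" has last vowel 'o'. The stems whose last vowel is 'o' (bomok → bomik, ninafof → ninafif) change the last vowel to 'i'.
The other patterns: stems whose last vowel is 'e' delete the last vowel and add -ovi; stems whose last vowel is 'u' add pi- … -oth around the stem; stems whose last vowel is 'a' add no- … -ast around the stem.
So fuvekob → fuvekib.

fuvekib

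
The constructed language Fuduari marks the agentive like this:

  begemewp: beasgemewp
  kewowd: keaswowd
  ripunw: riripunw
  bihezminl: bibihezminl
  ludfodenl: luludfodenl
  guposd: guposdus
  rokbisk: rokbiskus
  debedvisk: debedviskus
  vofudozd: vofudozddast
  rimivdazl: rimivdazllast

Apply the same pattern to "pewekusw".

pewekuswus

"pewekusw" has second-to-last letter 's'. The stems whose second-to-last letter is 's' (guposd → guposdus, rokbisk → rokbiskus, debedvisk → debedviskus) add -us.
The other patterns: stems whose second-to-last letter is 'w' insert -as- after the first vowel; stems whose second-to-last letter is 'n' repeat the first consonant+vowel as a prefix; stems whose second-to-last letter is 'z' double the final consonant and add -ast.
So pewekusw → pewekuswus.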